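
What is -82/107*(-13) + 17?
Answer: 2885/107 ≈ 26.963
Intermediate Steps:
-82/107*(-13) + 17 = 1066/107 + 17 = 2885/107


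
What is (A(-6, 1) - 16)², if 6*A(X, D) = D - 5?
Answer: 2500/9 ≈ 277.78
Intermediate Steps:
A(X, D) = -⅚ + D/6 (A(X, D) = (D - 5)/6 = (-5 + D)/6 = -⅚ + D/6)
(A(-6, 1) - 16)² = ((-⅚ + (⅙)*1) - 16)² = ((-⅚ + ⅙) - 16)² = (-⅔ - 16)² = (-50/3)² = 2500/9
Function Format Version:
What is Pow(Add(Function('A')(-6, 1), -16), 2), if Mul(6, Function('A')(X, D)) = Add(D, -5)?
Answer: Rational(2500, 9) ≈ 277.78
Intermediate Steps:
Function('A')(X, D) = Add(Rational(-5, 6), Mul(Rational(1, 6), D)) (Function('A')(X, D) = Mul(Rational(1, 6), Add(D, -5)) = Mul(Rational(1, 6), Add(-5, D)) = Add(Rational(-5, 6), Mul(Rational(1, 6), D)))
Pow(Add(Function('A')(-6, 1), -16), 2) = Pow(Add(Add(Rational(-5, 6), Mul(Rational(1, 6), 1)), -16), 2) = Pow(Add(Add(Rational(-5, 6), Rational(1, 6)), -16), 2) = Pow(Add(Rational(-2, 3), -16), 2) = Pow(Rational(-50, 3), 2) = Rational(2500, 9)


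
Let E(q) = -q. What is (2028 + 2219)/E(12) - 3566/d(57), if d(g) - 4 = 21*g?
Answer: -5143439/14412 ≈ -356.89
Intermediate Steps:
d(g) = 4 + 21*g
(2028 + 2219)/E(12) - 3566/d(57) = (2028 + 2219)/((-1*12)) - 3566/(4 + 21*57) = 4247/(-12) - 3566/(4 + 1197) = 4247*(-1/12) - 3566/1201 = -4247/12 - 3566*1/1201 = -4247/12 - 3566/1201 = -5143439/14412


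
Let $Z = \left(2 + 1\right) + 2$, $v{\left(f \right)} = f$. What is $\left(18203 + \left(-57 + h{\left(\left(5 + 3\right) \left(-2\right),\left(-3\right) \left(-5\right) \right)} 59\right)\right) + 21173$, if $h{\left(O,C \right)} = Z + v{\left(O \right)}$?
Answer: $38670$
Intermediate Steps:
$Z = 5$ ($Z = 3 + 2 = 5$)
$h{\left(O,C \right)} = 5 + O$
$\left(18203 + \left(-57 + h{\left(\left(5 + 3\right) \left(-2\right),\left(-3\right) \left(-5\right) \right)} 59\right)\right) + 21173 = \left(18203 + \left(-57 + \left(5 + \left(5 + 3\right) \left(-2\right)\right) 59\right)\right) + 21173 = \left(18203 + \left(-57 + \left(5 + 8 \left(-2\right)\right) 59\right)\right) + 21173 = \left(18203 + \left(-57 + \left(5 - 16\right) 59\right)\right) + 21173 = \left(18203 - 706\right) + 21173 = 17497 + 21173 = 38670$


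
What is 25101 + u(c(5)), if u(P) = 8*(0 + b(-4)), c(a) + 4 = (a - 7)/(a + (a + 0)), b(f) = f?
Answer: 25069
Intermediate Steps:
c(a) = -4 + (-7 + a)/(2*a) (c(a) = -4 + (a - 7)/(a + (a + 0)) = -4 + (-7 + a)/(a + a) = -4 + (-7 + a)/((2*a)) = -4 + (-7 + a)*(1/(2*a)) = -4 + (-7 + a)/(2*a))
u(P) = -32 (u(P) = 8*(0 - 4) = 8*(-4) = -32)
25101 + u(c(5)) = 25101 - 32 = 25069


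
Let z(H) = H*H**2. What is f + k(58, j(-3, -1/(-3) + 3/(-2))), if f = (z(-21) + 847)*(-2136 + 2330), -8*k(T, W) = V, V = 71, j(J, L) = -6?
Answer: -13058599/8 ≈ -1.6323e+6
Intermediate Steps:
z(H) = H**3
k(T, W) = -71/8 (k(T, W) = -1/8*71 = -71/8)
f = -1632316 (f = ((-21)**3 + 847)*(-2136 + 2330) = (-9261 + 847)*194 = -8414*194 = -1632316)
f + k(58, j(-3, -1/(-3) + 3/(-2))) = -1632316 - 71/8 = -13058599/8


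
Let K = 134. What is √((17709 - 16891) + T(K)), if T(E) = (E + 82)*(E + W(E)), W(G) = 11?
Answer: √32138 ≈ 179.27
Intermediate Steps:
T(E) = (11 + E)*(82 + E) (T(E) = (E + 82)*(E + 11) = (82 + E)*(11 + E) = (11 + E)*(82 + E))
√((17709 - 16891) + T(K)) = √((17709 - 16891) + (902 + 134² + 93*134)) = √(818 + (902 + 17956 + 12462)) = √(818 + 31320) = √32138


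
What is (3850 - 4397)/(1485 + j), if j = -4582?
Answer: 547/3097 ≈ 0.17662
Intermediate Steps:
(3850 - 4397)/(1485 + j) = (3850 - 4397)/(1485 - 4582) = -547/(-3097) = -547*(-1/3097) = 547/3097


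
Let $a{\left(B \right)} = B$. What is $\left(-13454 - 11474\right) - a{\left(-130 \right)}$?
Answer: $-24798$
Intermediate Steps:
$\left(-13454 - 11474\right) - a{\left(-130 \right)} = \left(-13454 - 11474\right) - -130 = \left(-13454 - 11474\right) + 130 = -24928 + 130 = -24798$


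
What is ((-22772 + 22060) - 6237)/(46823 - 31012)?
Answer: -6949/15811 ≈ -0.43950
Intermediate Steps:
((-22772 + 22060) - 6237)/(46823 - 31012) = (-712 - 6237)/15811 = -6949*1/15811 = -6949/15811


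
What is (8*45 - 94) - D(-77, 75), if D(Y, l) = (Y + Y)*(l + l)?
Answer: 23366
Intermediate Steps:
D(Y, l) = 4*Y*l (D(Y, l) = (2*Y)*(2*l) = 4*Y*l)
(8*45 - 94) - D(-77, 75) = (8*45 - 94) - 4*(-77)*75 = (360 - 94) - 1*(-23100) = 266 + 23100 = 23366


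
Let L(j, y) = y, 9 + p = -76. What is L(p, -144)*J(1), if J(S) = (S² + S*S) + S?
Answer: -432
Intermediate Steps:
p = -85 (p = -9 - 76 = -85)
J(S) = S + 2*S² (J(S) = (S² + S²) + S = 2*S² + S = S + 2*S²)
L(p, -144)*J(1) = -144*(1 + 2*1) = -144*(1 + 2) = -144*3 = -432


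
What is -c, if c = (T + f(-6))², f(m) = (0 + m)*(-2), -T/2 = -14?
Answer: -1600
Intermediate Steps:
T = 28 (T = -2*(-14) = 28)
f(m) = -2*m (f(m) = m*(-2) = -2*m)
c = 1600 (c = (28 - 2*(-6))² = (28 + 12)² = 40² = 1600)
-c = -1*1600 = -1600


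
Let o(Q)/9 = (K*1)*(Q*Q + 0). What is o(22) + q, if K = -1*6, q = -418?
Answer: -26554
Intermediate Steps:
K = -6
o(Q) = -54*Q² (o(Q) = 9*((-6*1)*(Q*Q + 0)) = 9*(-6*(Q² + 0)) = 9*(-6*Q²) = -54*Q²)
o(22) + q = -54*22² - 418 = -54*484 - 418 = -26136 - 418 = -26554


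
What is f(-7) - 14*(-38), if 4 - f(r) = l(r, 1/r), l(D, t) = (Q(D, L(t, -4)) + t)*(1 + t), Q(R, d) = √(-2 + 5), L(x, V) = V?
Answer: 26270/49 - 6*√3/7 ≈ 534.64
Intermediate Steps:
Q(R, d) = √3
l(D, t) = (1 + t)*(t + √3) (l(D, t) = (√3 + t)*(1 + t) = (t + √3)*(1 + t) = (1 + t)*(t + √3))
f(r) = 4 - √3 - 1/r - 1/r² - √3/r (f(r) = 4 - (1/r + √3 + (1/r)² + √3/r) = 4 - (1/r + √3 + r⁻² + √3/r) = 4 - (√3 + 1/r + r⁻² + √3/r) = 4 + (-√3 - 1/r - 1/r² - √3/r) = 4 - √3 - 1/r - 1/r² - √3/r)
f(-7) - 14*(-38) = (4 - √3 - 1/(-7) - 1/(-7)² - 1*√3/(-7)) - 14*(-38) = (4 - √3 - 1*(-⅐) - 1*1/49 - 1*√3*(-⅐)) + 532 = (4 - √3 + ⅐ - 1/49 + √3/7) + 532 = (202/49 - 6*√3/7) + 532 = 26270/49 - 6*√3/7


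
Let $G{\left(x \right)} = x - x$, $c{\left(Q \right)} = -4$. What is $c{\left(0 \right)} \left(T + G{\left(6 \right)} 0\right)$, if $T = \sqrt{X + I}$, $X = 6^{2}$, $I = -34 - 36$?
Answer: $- 4 i \sqrt{34} \approx - 23.324 i$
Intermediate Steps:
$I = -70$
$G{\left(x \right)} = 0$
$X = 36$
$T = i \sqrt{34}$ ($T = \sqrt{36 - 70} = \sqrt{-34} = i \sqrt{34} \approx 5.8309 i$)
$c{\left(0 \right)} \left(T + G{\left(6 \right)} 0\right) = - 4 \left(i \sqrt{34} + 0 \cdot 0\right) = - 4 \left(i \sqrt{34} + 0\right) = - 4 i \sqrt{34}$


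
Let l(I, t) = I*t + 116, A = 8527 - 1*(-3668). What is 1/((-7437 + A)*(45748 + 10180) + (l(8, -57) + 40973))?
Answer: 1/266146057 ≈ 3.7573e-9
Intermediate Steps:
A = 12195 (A = 8527 + 3668 = 12195)
l(I, t) = 116 + I*t
1/((-7437 + A)*(45748 + 10180) + (l(8, -57) + 40973)) = 1/((-7437 + 12195)*(45748 + 10180) + ((116 + 8*(-57)) + 40973)) = 1/(4758*55928 + ((116 - 456) + 40973)) = 1/(266105424 + (-340 + 40973)) = 1/(266105424 + 40633) = 1/266146057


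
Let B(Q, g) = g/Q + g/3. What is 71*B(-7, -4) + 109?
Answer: 1153/21 ≈ 54.905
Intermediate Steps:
B(Q, g) = g/3 + g/Q (B(Q, g) = g/Q + g*(⅓) = g/Q + g/3 = g/3 + g/Q)
71*B(-7, -4) + 109 = 71*((⅓)*(-4) - 4/(-7)) + 109 = 71*(-4/3 - 4*(-⅐)) + 109 = 71*(-4/3 + 4/7) + 109 = 71*(-16/21) + 109 = -1136/21 + 109 = 1153/21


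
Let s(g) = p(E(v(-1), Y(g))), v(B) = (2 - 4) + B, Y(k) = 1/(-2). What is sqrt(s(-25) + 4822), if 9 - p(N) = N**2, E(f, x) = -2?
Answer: sqrt(4827) ≈ 69.477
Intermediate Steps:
Y(k) = -1/2
v(B) = -2 + B
p(N) = 9 - N**2
s(g) = 5 (s(g) = 9 - 1*(-2)**2 = 9 - 1*4 = 9 - 4 = 5)
sqrt(s(-25) + 4822) = sqrt(5 + 4822) = sqrt(4827)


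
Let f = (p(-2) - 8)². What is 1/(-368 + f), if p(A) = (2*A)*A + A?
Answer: -1/364 ≈ -0.0027473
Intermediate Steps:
p(A) = A + 2*A² (p(A) = 2*A² + A = A + 2*A²)
f = 4 (f = (-2*(1 + 2*(-2)) - 8)² = (-2*(1 - 4) - 8)² = (-2*(-3) - 8)² = (6 - 8)² = (-2)² = 4)
1/(-368 + f) = 1/(-368 + 4) = 1/(-364) = -1/364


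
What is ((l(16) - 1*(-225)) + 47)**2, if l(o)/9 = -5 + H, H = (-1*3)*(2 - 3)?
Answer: 64516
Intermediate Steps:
H = 3 (H = -3*(-1) = 3)
l(o) = -18 (l(o) = 9*(-5 + 3) = 9*(-2) = -18)
((l(16) - 1*(-225)) + 47)**2 = ((-18 - 1*(-225)) + 47)**2 = ((-18 + 225) + 47)**2 = (207 + 47)**2 = 254**2 = 64516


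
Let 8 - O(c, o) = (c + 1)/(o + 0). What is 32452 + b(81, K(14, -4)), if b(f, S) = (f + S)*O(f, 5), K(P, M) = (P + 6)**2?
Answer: 142058/5 ≈ 28412.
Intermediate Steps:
O(c, o) = 8 - (1 + c)/o (O(c, o) = 8 - (c + 1)/(o + 0) = 8 - (1 + c)/o)
K(P, M) = (6 + P)**2
b(f, S) = (39/5 - f/5)*(S + f) (b(f, S) = (f + S)*((-1 - f + 8*5)/5) = (S + f)*((-1 - f + 40)/5) = (S + f)*((39 - f)/5) = (S + f)*(39/5 - f/5) = (39/5 - f/5)*(S + f))
32452 + b(81, K(14, -4)) = 32452 - (-39 + 81)*((6 + 14)**2 + 81)/5 = 32452 - 1/5*42*(20**2 + 81) = 32452 - 1/5*42*(400 + 81) = 32452 - 1/5*42*481 = 32452 - 20202/5 = 142058/5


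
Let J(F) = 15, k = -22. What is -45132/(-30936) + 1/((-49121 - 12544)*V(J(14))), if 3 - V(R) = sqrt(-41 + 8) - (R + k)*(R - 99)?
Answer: 6751135224151/4627606204515 - I*sqrt(33)/21540447810 ≈ 1.4589 - 2.6669e-10*I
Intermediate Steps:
V(R) = 3 + (-99 + R)*(-22 + R) - I*sqrt(33) (V(R) = 3 - (sqrt(-41 + 8) - (R - 22)*(R - 99)) = 3 - (sqrt(-33) - (-22 + R)*(-99 + R)) = 3 - (I*sqrt(33) - (-99 + R)*(-22 + R)) = 3 + ((-99 + R)*(-22 + R) - I*sqrt(33)) = 3 + (-99 + R)*(-22 + R) - I*sqrt(33))
-45132/(-30936) + 1/((-49121 - 12544)*V(J(14))) = -45132/(-30936) + 1/((-49121 - 12544)*(2181 + 15**2 - 121*15 - I*sqrt(33))) = -45132*(-1/30936) + 1/((-61665)*(2181 + 225 - 1815 - I*sqrt(33))) = 3761/2578 - 1/(61665*(591 - I*sqrt(33)))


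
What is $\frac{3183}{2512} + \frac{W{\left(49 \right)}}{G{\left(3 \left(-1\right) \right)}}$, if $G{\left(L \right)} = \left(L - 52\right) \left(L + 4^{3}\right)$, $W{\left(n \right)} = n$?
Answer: $\frac{10555877}{8427760} \approx 1.2525$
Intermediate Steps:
$G{\left(L \right)} = \left(-52 + L\right) \left(64 + L\right)$ ($G{\left(L \right)} = \left(-52 + L\right) \left(L + 64\right) = \left(-52 + L\right) \left(64 + L\right)$)
$\frac{3183}{2512} + \frac{W{\left(49 \right)}}{G{\left(3 \left(-1\right) \right)}} = \frac{3183}{2512} + \frac{49}{-3328 + \left(3 \left(-1\right)\right)^{2} + 12 \cdot 3 \left(-1\right)} = 3183 \cdot \frac{1}{2512} + \frac{49}{-3328 + \left(-3\right)^{2} + 12 \left(-3\right)} = \frac{3183}{2512} + \frac{49}{-3328 + 9 - 36} = \frac{3183}{2512} + \frac{49}{-3355} = \frac{3183}{2512} + 49 \left(- \frac{1}{3355}\right) = \frac{3183}{2512} - \frac{49}{3355} = \frac{10555877}{8427760}$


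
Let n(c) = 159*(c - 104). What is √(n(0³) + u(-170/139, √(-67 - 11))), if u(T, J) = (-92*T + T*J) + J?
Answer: √(-317318096 - 4309*I*√78)/139 ≈ 0.0076848 - 128.15*I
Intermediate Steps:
u(T, J) = J - 92*T + J*T (u(T, J) = (-92*T + J*T) + J = J - 92*T + J*T)
n(c) = -16536 + 159*c (n(c) = 159*(-104 + c) = -16536 + 159*c)
√(n(0³) + u(-170/139, √(-67 - 11))) = √((-16536 + 159*0³) + (√(-67 - 11) - (-15640)/139 + √(-67 - 11)*(-170/139))) = √((-16536 + 159*0) + (√(-78) - (-15640)/139 + √(-78)*(-170*1/139))) = √((-16536 + 0) + (I*√78 - 92*(-170/139) + (I*√78)*(-170/139))) = √(-16536 + (I*√78 + 15640/139 - 170*I*√78/139)) = √(-16536 + (15640/139 - 31*I*√78/139)) = √(-2282864/139 - 31*I*√78/139)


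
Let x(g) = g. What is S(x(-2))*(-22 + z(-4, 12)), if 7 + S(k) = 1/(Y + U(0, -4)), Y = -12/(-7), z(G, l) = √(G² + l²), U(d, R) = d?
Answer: 847/6 - 77*√10/3 ≈ 60.002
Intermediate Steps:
Y = 12/7 (Y = -12*(-⅐) = 12/7 ≈ 1.7143)
S(k) = -77/12 (S(k) = -7 + 1/(12/7 + 0) = -7 + 1/(12/7) = -7 + 7/12 = -77/12)
S(x(-2))*(-22 + z(-4, 12)) = -77*(-22 + √((-4)² + 12²))/12 = -77*(-22 + √(16 + 144))/12 = -77*(-22 + √160)/12 = -77*(-22 + 4*√10)/12 = 847/6 - 77*√10/3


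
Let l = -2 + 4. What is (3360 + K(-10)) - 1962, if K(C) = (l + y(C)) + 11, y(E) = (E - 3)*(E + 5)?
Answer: 1476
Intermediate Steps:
l = 2
y(E) = (-3 + E)*(5 + E)
K(C) = -2 + C**2 + 2*C (K(C) = (2 + (-15 + C**2 + 2*C)) + 11 = (-13 + C**2 + 2*C) + 11 = -2 + C**2 + 2*C)
(3360 + K(-10)) - 1962 = (3360 + (-2 + (-10)**2 + 2*(-10))) - 1962 = (3360 + (-2 + 100 - 20)) - 1962 = (3360 + 78) - 1962 = 3438 - 1962 = 1476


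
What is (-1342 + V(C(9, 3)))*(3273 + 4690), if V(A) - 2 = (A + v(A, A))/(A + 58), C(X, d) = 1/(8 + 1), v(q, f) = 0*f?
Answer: -5580621697/523 ≈ -1.0670e+7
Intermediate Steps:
v(q, f) = 0
C(X, d) = ⅑ (C(X, d) = 1/9 = ⅑)
V(A) = 2 + A/(58 + A) (V(A) = 2 + (A + 0)/(A + 58) = 2 + A/(58 + A))
(-1342 + V(C(9, 3)))*(3273 + 4690) = (-1342 + (116 + 3*(⅑))/(58 + ⅑))*(3273 + 4690) = (-1342 + (116 + ⅓)/(523/9))*7963 = (-1342 + (9/523)*(349/3))*7963 = (-1342 + 1047/523)*7963 = -700819/523*7963 = -5580621697/523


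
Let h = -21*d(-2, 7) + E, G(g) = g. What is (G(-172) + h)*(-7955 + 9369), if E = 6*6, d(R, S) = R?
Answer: -132916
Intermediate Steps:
E = 36
h = 78 (h = -21*(-2) + 36 = 42 + 36 = 78)
(G(-172) + h)*(-7955 + 9369) = (-172 + 78)*(-7955 + 9369) = -94*1414 = -132916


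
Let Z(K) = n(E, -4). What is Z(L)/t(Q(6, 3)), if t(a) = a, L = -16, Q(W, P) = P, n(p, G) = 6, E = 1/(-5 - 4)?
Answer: 2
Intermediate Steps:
E = -1/9 (E = 1/(-9) = -1/9 ≈ -0.11111)
Z(K) = 6
Z(L)/t(Q(6, 3)) = 6/3 = 6*(1/3) = 2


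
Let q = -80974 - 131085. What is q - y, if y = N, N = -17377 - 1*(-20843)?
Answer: -215525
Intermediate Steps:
q = -212059
N = 3466 (N = -17377 + 20843 = 3466)
y = 3466
q - y = -212059 - 1*3466 = -212059 - 3466 = -215525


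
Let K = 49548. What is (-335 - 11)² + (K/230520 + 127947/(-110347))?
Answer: 878089580117/7334830 ≈ 1.1972e+5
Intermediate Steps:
(-335 - 11)² + (K/230520 + 127947/(-110347)) = (-335 - 11)² + (49548/230520 + 127947/(-110347)) = (-346)² + (49548*(1/230520) + 127947*(-1/110347)) = 119716 + (4129/19210 - 127947/110347) = 119716 - 6928163/7334830 = 878089580117/7334830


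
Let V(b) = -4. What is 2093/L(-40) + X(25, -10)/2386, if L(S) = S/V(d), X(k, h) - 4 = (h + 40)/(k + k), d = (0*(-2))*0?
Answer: 1248486/5965 ≈ 209.30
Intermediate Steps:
d = 0 (d = 0*0 = 0)
X(k, h) = 4 + (40 + h)/(2*k) (X(k, h) = 4 + (h + 40)/(k + k) = 4 + (40 + h)/((2*k)) = 4 + (40 + h)*(1/(2*k)) = 4 + (40 + h)/(2*k))
L(S) = -S/4 (L(S) = S/(-4) = S*(-1/4) = -S/4)
2093/L(-40) + X(25, -10)/2386 = 2093/((-1/4*(-40))) + ((1/2)*(40 - 10 + 8*25)/25)/2386 = 2093/10 + ((1/2)*(1/25)*(40 - 10 + 200))*(1/2386) = 2093*(1/10) + ((1/2)*(1/25)*230)*(1/2386) = 2093/10 + (23/5)*(1/2386) = 2093/10 + 23/11930 = 1248486/5965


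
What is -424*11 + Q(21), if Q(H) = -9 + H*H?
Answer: -4232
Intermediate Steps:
Q(H) = -9 + H²
-424*11 + Q(21) = -424*11 + (-9 + 21²) = -4664 + (-9 + 441) = -4664 + 432 = -4232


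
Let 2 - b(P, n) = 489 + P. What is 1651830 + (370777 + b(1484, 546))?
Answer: 2020636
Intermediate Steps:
b(P, n) = -487 - P (b(P, n) = 2 - (489 + P) = 2 + (-489 - P) = -487 - P)
1651830 + (370777 + b(1484, 546)) = 1651830 + (370777 + (-487 - 1*1484)) = 1651830 + (370777 + (-487 - 1484)) = 1651830 + (370777 - 1971) = 1651830 + 368806 = 2020636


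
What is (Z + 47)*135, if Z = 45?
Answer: 12420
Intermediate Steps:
(Z + 47)*135 = (45 + 47)*135 = 92*135 = 12420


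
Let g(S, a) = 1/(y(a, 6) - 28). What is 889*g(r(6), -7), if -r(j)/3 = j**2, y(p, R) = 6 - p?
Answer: -889/15 ≈ -59.267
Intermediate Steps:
r(j) = -3*j**2
g(S, a) = 1/(-22 - a) (g(S, a) = 1/((6 - a) - 28) = 1/(-22 - a))
889*g(r(6), -7) = 889*(-1/(22 - 7)) = 889*(-1/15) = -889/15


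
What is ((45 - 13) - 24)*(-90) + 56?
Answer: -664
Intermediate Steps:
((45 - 13) - 24)*(-90) + 56 = (32 - 24)*(-90) + 56 = 8*(-90) + 56 = -720 + 56 = -664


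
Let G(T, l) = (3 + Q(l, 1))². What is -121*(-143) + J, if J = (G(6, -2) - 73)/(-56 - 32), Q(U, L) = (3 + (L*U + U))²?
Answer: 1522721/88 ≈ 17304.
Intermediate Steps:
Q(U, L) = (3 + U + L*U)² (Q(U, L) = (3 + (U + L*U))² = (3 + U + L*U)²)
G(T, l) = (3 + (3 + 2*l)²)² (G(T, l) = (3 + (3 + l + 1*l)²)² = (3 + (3 + l + l)²)² = (3 + (3 + 2*l)²)²)
J = 57/88 (J = ((3 + (3 + 2*(-2))²)² - 73)/(-56 - 32) = ((3 + (3 - 4)²)² - 73)/(-88) = ((3 + (-1)²)² - 73)*(-1/88) = ((3 + 1)² - 73)*(-1/88) = (4² - 73)*(-1/88) = (16 - 73)*(-1/88) = -57*(-1/88) = 57/88 ≈ 0.64773)
-121*(-143) + J = -121*(-143) + 57/88 = 17303 + 57/88 = 1522721/88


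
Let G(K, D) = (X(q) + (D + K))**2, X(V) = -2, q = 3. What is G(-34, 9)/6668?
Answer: 729/6668 ≈ 0.10933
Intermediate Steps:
G(K, D) = (-2 + D + K)**2 (G(K, D) = (-2 + (D + K))**2 = (-2 + D + K)**2)
G(-34, 9)/6668 = (-2 + 9 - 34)**2/6668 = (-27)**2*(1/6668) = 729*(1/6668) = 729/6668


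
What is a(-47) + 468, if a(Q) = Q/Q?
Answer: 469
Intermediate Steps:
a(Q) = 1
a(-47) + 468 = 1 + 468 = 469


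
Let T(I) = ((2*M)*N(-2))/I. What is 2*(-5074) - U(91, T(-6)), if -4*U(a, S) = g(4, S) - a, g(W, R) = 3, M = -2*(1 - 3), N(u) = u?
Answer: -10170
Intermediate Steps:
M = 4 (M = -2*(-2) = 4)
T(I) = -16/I (T(I) = ((2*4)*(-2))/I = (8*(-2))/I = -16/I)
U(a, S) = -3/4 + a/4 (U(a, S) = -(3 - a)/4 = -3/4 + a/4)
2*(-5074) - U(91, T(-6)) = 2*(-5074) - (-3/4 + (1/4)*91) = -10148 - (-3/4 + 91/4) = -10148 - 1*22 = -10148 - 22 = -10170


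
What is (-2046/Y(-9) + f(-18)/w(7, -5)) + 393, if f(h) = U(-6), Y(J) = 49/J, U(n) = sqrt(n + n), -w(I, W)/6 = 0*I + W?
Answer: 37671/49 + I*sqrt(3)/15 ≈ 768.8 + 0.11547*I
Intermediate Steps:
w(I, W) = -6*W (w(I, W) = -6*(0*I + W) = -6*(0 + W) = -6*W)
U(n) = sqrt(2)*sqrt(n) (U(n) = sqrt(2*n) = sqrt(2)*sqrt(n))
f(h) = 2*I*sqrt(3) (f(h) = sqrt(2)*sqrt(-6) = sqrt(2)*(I*sqrt(6)) = 2*I*sqrt(3))
(-2046/Y(-9) + f(-18)/w(7, -5)) + 393 = (-2046/(49/(-9)) + (2*I*sqrt(3))/((-6*(-5)))) + 393 = (-2046/(49*(-1/9)) + (2*I*sqrt(3))/30) + 393 = (-2046/(-49/9) + (2*I*sqrt(3))*(1/30)) + 393 = (-2046*(-9/49) + I*sqrt(3)/15) + 393 = (18414/49 + I*sqrt(3)/15) + 393 = 37671/49 + I*sqrt(3)/15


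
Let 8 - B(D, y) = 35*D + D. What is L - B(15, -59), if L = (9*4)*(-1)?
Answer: 496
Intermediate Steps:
B(D, y) = 8 - 36*D (B(D, y) = 8 - (35*D + D) = 8 - 36*D)
L = -36 (L = 36*(-1) = -36)
L - B(15, -59) = -36 - (8 - 36*15) = -36 - (8 - 540) = -36 - 1*(-532) = -36 + 532 = 496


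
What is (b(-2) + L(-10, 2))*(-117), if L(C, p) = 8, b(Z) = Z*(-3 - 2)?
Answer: -2106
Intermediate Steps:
b(Z) = -5*Z (b(Z) = Z*(-5) = -5*Z)
(b(-2) + L(-10, 2))*(-117) = (-5*(-2) + 8)*(-117) = (10 + 8)*(-117) = 18*(-117) = -2106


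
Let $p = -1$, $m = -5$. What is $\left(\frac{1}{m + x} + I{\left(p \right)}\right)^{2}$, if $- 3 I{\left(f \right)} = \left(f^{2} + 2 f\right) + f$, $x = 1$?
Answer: $\frac{25}{144} \approx 0.17361$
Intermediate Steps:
$I{\left(f \right)} = - f - \frac{f^{2}}{3}$ ($I{\left(f \right)} = - \frac{\left(f^{2} + 2 f\right) + f}{3} = - \frac{f^{2} + 3 f}{3} = - f - \frac{f^{2}}{3}$)
$\left(\frac{1}{m + x} + I{\left(p \right)}\right)^{2} = \left(\frac{1}{-5 + 1} - - \frac{3 - 1}{3}\right)^{2} = \left(\frac{1}{-4} - \left(- \frac{1}{3}\right) 2\right)^{2} = \left(- \frac{1}{4} + \frac{2}{3}\right)^{2} = \left(\frac{5}{12}\right)^{2} = \frac{25}{144}$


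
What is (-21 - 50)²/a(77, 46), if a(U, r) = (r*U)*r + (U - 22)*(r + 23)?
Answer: 5041/166727 ≈ 0.030235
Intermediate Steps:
a(U, r) = U*r² + (-22 + U)*(23 + r) (a(U, r) = (U*r)*r + (-22 + U)*(23 + r) = U*r² + (-22 + U)*(23 + r))
(-21 - 50)²/a(77, 46) = (-21 - 50)²/(-506 - 22*46 + 23*77 + 77*46 + 77*46²) = (-71)²/(-506 - 1012 + 1771 + 3542 + 77*2116) = 5041/(-506 - 1012 + 1771 + 3542 + 162932) = 5041/166727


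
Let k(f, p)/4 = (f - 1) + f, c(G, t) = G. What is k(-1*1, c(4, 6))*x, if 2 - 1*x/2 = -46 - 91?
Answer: -3336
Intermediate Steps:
k(f, p) = -4 + 8*f (k(f, p) = 4*((f - 1) + f) = 4*((-1 + f) + f) = 4*(-1 + 2*f) = -4 + 8*f)
x = 278 (x = 4 - 2*(-46 - 91) = 4 - 2*(-137) = 4 + 274 = 278)
k(-1*1, c(4, 6))*x = (-4 + 8*(-1*1))*278 = (-4 + 8*(-1))*278 = (-4 - 8)*278 = -12*278 = -3336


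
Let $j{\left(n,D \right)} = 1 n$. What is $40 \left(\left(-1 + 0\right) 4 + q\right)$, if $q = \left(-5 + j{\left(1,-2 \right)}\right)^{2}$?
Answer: $480$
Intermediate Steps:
$j{\left(n,D \right)} = n$
$q = 16$ ($q = \left(-5 + 1\right)^{2} = \left(-4\right)^{2} = 16$)
$40 \left(\left(-1 + 0\right) 4 + q\right) = 40 \left(\left(-1 + 0\right) 4 + 16\right) = 40 \left(\left(-1\right) 4 + 16\right) = 40 \left(-4 + 16\right) = 40 \cdot 12 = 480$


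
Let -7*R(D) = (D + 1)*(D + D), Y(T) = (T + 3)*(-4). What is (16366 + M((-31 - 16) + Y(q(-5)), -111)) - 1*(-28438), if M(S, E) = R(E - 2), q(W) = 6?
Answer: 41188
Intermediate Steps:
Y(T) = -12 - 4*T (Y(T) = (3 + T)*(-4) = -12 - 4*T)
R(D) = -2*D*(1 + D)/7 (R(D) = -(D + 1)*(D + D)/7 = -(1 + D)*2*D/7 = -2*D*(1 + D)/7)
M(S, E) = -2*(-1 + E)*(-2 + E)/7 (M(S, E) = -2*(E - 2)*(1 + (E - 2))/7 = -2*(-2 + E)*(1 + (-2 + E))/7 = -2*(-2 + E)*(-1 + E)/7 = -2*(-1 + E)*(-2 + E)/7)
(16366 + M((-31 - 16) + Y(q(-5)), -111)) - 1*(-28438) = (16366 - 2*(-1 - 111)*(-2 - 111)/7) - 1*(-28438) = (16366 - 2/7*(-112)*(-113)) + 28438 = (16366 - 3616) + 28438 = 12750 + 28438 = 41188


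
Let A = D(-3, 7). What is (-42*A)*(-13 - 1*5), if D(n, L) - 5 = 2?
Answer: 5292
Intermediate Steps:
D(n, L) = 7 (D(n, L) = 5 + 2 = 7)
A = 7
(-42*A)*(-13 - 1*5) = (-42*7)*(-13 - 1*5) = -294*(-13 - 5) = -294*(-18) = 5292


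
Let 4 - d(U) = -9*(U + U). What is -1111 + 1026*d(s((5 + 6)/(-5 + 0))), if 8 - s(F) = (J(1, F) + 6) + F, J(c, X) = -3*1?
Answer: 679813/5 ≈ 1.3596e+5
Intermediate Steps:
J(c, X) = -3
s(F) = 5 - F (s(F) = 8 - ((-3 + 6) + F) = 8 - (3 + F) = 8 + (-3 - F) = 5 - F)
d(U) = 4 + 18*U (d(U) = 4 - (-9)*(U + U) = 4 - (-9)*2*U = 4 - (-18)*U = 4 + 18*U)
-1111 + 1026*d(s((5 + 6)/(-5 + 0))) = -1111 + 1026*(4 + 18*(5 - (5 + 6)/(-5 + 0))) = -1111 + 1026*(4 + 18*(5 - 11/(-5))) = -1111 + 1026*(4 + 18*(5 - 11*(-1)/5)) = -1111 + 1026*(4 + 18*(5 - 1*(-11/5))) = -1111 + 1026*(4 + 18*(5 + 11/5)) = -1111 + 1026*(4 + 18*(36/5)) = -1111 + 1026*(4 + 648/5) = -1111 + 1026*(668/5) = -1111 + 685368/5 = 679813/5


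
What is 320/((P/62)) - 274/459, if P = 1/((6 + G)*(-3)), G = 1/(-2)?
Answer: -150258514/459 ≈ -3.2736e+5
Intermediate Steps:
G = -½ ≈ -0.50000
P = -2/33 (P = 1/((6 - ½)*(-3)) = 1/((11/2)*(-3)) = 1/(-33/2) = -2/33 ≈ -0.060606)
320/((P/62)) - 274/459 = 320/((-2/33/62)) - 274/459 = 320/((-2/33*1/62)) - 274*1/459 = 320/(-1/1023) - 274/459 = 320*(-1023) - 274/459 = -327360 - 274/459 = -150258514/459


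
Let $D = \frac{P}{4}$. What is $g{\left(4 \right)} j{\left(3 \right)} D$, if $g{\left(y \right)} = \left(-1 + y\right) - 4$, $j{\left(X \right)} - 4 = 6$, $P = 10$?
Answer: $-25$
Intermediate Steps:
$j{\left(X \right)} = 10$ ($j{\left(X \right)} = 4 + 6 = 10$)
$D = \frac{5}{2}$ ($D = \frac{10}{4} = 10 \cdot \frac{1}{4} = \frac{5}{2} \approx 2.5$)
$g{\left(y \right)} = -5 + y$
$g{\left(4 \right)} j{\left(3 \right)} D = \left(-5 + 4\right) 10 \cdot \frac{5}{2} = \left(-1\right) 10 \cdot \frac{5}{2} = \left(-10\right) \frac{5}{2} = -25$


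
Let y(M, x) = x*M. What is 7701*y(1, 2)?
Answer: 15402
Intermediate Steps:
y(M, x) = M*x
7701*y(1, 2) = 7701*(1*2) = 7701*2 = 15402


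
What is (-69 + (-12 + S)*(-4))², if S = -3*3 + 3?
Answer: 9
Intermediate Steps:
S = -6 (S = -9 + 3 = -6)
(-69 + (-12 + S)*(-4))² = (-69 + (-12 - 6)*(-4))² = (-69 - 18*(-4))² = (-69 + 72)² = 3² = 9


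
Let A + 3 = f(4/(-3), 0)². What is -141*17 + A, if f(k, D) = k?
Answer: -21584/9 ≈ -2398.2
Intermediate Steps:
A = -11/9 (A = -3 + (4/(-3))² = -3 + (4*(-⅓))² = -3 + (-4/3)² = -3 + 16/9 = -11/9 ≈ -1.2222)
-141*17 + A = -141*17 - 11/9 = -2397 - 11/9 = -21584/9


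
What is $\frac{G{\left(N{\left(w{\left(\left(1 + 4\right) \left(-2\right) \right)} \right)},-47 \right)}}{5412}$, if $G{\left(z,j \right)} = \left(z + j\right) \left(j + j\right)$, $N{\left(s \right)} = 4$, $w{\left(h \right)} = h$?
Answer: $\frac{2021}{2706} \approx 0.74686$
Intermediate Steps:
$G{\left(z,j \right)} = 2 j \left(j + z\right)$ ($G{\left(z,j \right)} = \left(j + z\right) 2 j = 2 j \left(j + z\right)$)
$\frac{G{\left(N{\left(w{\left(\left(1 + 4\right) \left(-2\right) \right)} \right)},-47 \right)}}{5412} = \frac{2 \left(-47\right) \left(-47 + 4\right)}{5412} = 2 \left(-47\right) \left(-43\right) \frac{1}{5412} = 4042 \cdot \frac{1}{5412} = \frac{2021}{2706}$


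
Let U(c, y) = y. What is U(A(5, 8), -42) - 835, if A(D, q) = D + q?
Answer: -877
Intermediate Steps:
U(A(5, 8), -42) - 835 = -42 - 835 = -877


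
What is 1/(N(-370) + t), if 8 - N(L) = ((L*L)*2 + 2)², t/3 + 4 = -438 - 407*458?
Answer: -1/74968095740 ≈ -1.3339e-11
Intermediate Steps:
t = -560544 (t = -12 + 3*(-438 - 407*458) = -12 + 3*(-438 - 186406) = -12 + 3*(-186844) = -12 - 560532 = -560544)
N(L) = 8 - (2 + 2*L²)² (N(L) = 8 - ((L*L)*2 + 2)² = 8 - (L²*2 + 2)² = 8 - (2*L² + 2)² = 8 - (2 + 2*L²)²)
1/(N(-370) + t) = 1/((8 - 4*(1 + (-370)²)²) - 560544) = 1/((8 - 4*(1 + 136900)²) - 560544) = 1/((8 - 4*136901²) - 560544) = 1/((8 - 4*18741883801) - 560544) = 1/((8 - 74967535204) - 560544) = 1/(-74967535196 - 560544) = 1/(-74968095740) = -1/74968095740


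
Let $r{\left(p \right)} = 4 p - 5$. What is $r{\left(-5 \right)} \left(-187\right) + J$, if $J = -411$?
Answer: $4264$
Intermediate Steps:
$r{\left(p \right)} = -5 + 4 p$
$r{\left(-5 \right)} \left(-187\right) + J = \left(-5 + 4 \left(-5\right)\right) \left(-187\right) - 411 = \left(-5 - 20\right) \left(-187\right) - 411 = \left(-25\right) \left(-187\right) - 411 = 4675 - 411 = 4264$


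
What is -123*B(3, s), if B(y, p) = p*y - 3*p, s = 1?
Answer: 0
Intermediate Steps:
B(y, p) = -3*p + p*y
-123*B(3, s) = -123*(-3 + 3) = -123*0 = 0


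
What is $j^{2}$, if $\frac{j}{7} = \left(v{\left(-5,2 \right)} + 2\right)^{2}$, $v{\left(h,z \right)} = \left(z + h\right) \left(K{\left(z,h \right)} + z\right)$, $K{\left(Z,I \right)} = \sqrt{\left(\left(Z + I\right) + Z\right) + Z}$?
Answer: $117649$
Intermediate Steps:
$K{\left(Z,I \right)} = \sqrt{I + 3 Z}$ ($K{\left(Z,I \right)} = \sqrt{\left(\left(I + Z\right) + Z\right) + Z} = \sqrt{\left(I + 2 Z\right) + Z} = \sqrt{I + 3 Z}$)
$v{\left(h,z \right)} = \left(h + z\right) \left(z + \sqrt{h + 3 z}\right)$ ($v{\left(h,z \right)} = \left(z + h\right) \left(\sqrt{h + 3 z} + z\right) = \left(h + z\right) \left(z + \sqrt{h + 3 z}\right)$)
$j = 343$ ($j = 7 \left(\left(2^{2} - 10 - 5 \sqrt{-5 + 3 \cdot 2} + 2 \sqrt{-5 + 3 \cdot 2}\right) + 2\right)^{2} = 7 \left(\left(4 - 10 - 5 \sqrt{-5 + 6} + 2 \sqrt{-5 + 6}\right) + 2\right)^{2} = 7 \left(\left(4 - 10 - 5 \sqrt{1} + 2 \sqrt{1}\right) + 2\right)^{2} = 7 \left(\left(4 - 10 - 5 + 2 \cdot 1\right) + 2\right)^{2} = 7 \left(\left(4 - 10 - 5 + 2\right) + 2\right)^{2} = 7 \left(-9 + 2\right)^{2} = 7 \left(-7\right)^{2} = 7 \cdot 49 = 343$)
$j^{2} = 343^{2} = 117649$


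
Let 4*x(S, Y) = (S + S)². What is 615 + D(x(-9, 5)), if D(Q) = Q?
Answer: 696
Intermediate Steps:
x(S, Y) = S² (x(S, Y) = (S + S)²/4 = (2*S)²/4 = (4*S²)/4 = S²)
615 + D(x(-9, 5)) = 615 + (-9)² = 615 + 81 = 696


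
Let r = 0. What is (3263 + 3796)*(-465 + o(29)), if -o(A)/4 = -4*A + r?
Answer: -7059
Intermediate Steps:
o(A) = 16*A (o(A) = -4*(-4*A + 0) = -(-16)*A = 16*A)
(3263 + 3796)*(-465 + o(29)) = (3263 + 3796)*(-465 + 16*29) = 7059*(-465 + 464) = 7059*(-1) = -7059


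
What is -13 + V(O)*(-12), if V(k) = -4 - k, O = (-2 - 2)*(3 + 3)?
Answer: -253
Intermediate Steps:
O = -24 (O = -4*6 = -24)
-13 + V(O)*(-12) = -13 + (-4 - 1*(-24))*(-12) = -13 + (-4 + 24)*(-12) = -13 + 20*(-12) = -13 - 240 = -253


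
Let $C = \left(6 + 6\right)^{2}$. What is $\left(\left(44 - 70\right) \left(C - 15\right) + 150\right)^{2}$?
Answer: $10265616$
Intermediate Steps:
$C = 144$ ($C = 12^{2} = 144$)
$\left(\left(44 - 70\right) \left(C - 15\right) + 150\right)^{2} = \left(\left(44 - 70\right) \left(144 - 15\right) + 150\right)^{2} = \left(\left(-26\right) 129 + 150\right)^{2} = \left(-3354 + 150\right)^{2} = \left(-3204\right)^{2} = 10265616$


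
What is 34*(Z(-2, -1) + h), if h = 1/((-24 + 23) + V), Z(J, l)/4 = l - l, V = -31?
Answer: -17/16 ≈ -1.0625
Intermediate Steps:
Z(J, l) = 0 (Z(J, l) = 4*(l - l) = 4*0 = 0)
h = -1/32 (h = 1/((-24 + 23) - 31) = 1/(-1 - 31) = 1/(-32) = -1/32 ≈ -0.031250)
34*(Z(-2, -1) + h) = 34*(0 - 1/32) = 34*(-1/32) = -17/16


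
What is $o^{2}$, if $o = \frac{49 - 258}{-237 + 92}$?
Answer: $\frac{43681}{21025} \approx 2.0776$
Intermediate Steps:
$o = \frac{209}{145}$ ($o = - \frac{209}{-145} = \left(-209\right) \left(- \frac{1}{145}\right) = \frac{209}{145} \approx 1.4414$)
$o^{2} = \left(\frac{209}{145}\right)^{2} = \frac{43681}{21025}$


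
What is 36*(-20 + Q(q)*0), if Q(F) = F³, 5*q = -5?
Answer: -720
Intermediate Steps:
q = -1 (q = (⅕)*(-5) = -1)
36*(-20 + Q(q)*0) = 36*(-20 + (-1)³*0) = 36*(-20 - 1*0) = 36*(-20 + 0) = 36*(-20) = -720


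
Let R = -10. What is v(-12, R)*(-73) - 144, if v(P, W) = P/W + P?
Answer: 3222/5 ≈ 644.40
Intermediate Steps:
v(P, W) = P + P/W
v(-12, R)*(-73) - 144 = (-12 - 12/(-10))*(-73) - 144 = (-12 - 12*(-⅒))*(-73) - 144 = (-12 + 6/5)*(-73) - 144 = -54/5*(-73) - 144 = 3942/5 - 144 = 3222/5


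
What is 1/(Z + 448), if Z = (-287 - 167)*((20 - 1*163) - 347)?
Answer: 1/222908 ≈ 4.4862e-6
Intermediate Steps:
Z = 222460 (Z = -454*((20 - 163) - 347) = -454*(-143 - 347) = -454*(-490) = 222460)
1/(Z + 448) = 1/(222460 + 448) = 1/222908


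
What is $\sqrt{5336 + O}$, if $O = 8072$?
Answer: $4 \sqrt{838} \approx 115.79$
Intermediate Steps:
$\sqrt{5336 + O} = \sqrt{5336 + 8072} = \sqrt{13408} = 4 \sqrt{838}$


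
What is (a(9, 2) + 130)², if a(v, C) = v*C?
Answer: 21904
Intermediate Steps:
a(v, C) = C*v
(a(9, 2) + 130)² = (2*9 + 130)² = (18 + 130)² = 148² = 21904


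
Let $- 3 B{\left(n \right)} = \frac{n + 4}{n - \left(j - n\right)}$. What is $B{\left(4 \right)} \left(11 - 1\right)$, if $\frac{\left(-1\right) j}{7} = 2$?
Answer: $- \frac{40}{33} \approx -1.2121$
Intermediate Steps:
$j = -14$ ($j = \left(-7\right) 2 = -14$)
$B{\left(n \right)} = - \frac{4 + n}{3 \left(14 + 2 n\right)}$ ($B{\left(n \right)} = - \frac{\left(n + 4\right) \frac{1}{n + \left(n - -14\right)}}{3} = - \frac{\left(4 + n\right) \frac{1}{n + \left(n + 14\right)}}{3} = - \frac{\left(4 + n\right) \frac{1}{n + \left(14 + n\right)}}{3} = - \frac{\left(4 + n\right) \frac{1}{14 + 2 n}}{3} = - \frac{\frac{1}{14 + 2 n} \left(4 + n\right)}{3} = - \frac{4 + n}{3 \left(14 + 2 n\right)}$)
$B{\left(4 \right)} \left(11 - 1\right) = \frac{-4 - 4}{6 \left(7 + 4\right)} \left(11 - 1\right) = \frac{-4 - 4}{6 \cdot 11} \cdot 10 = \frac{1}{6} \cdot \frac{1}{11} \left(-8\right) 10 = \left(- \frac{4}{33}\right) 10 = - \frac{40}{33}$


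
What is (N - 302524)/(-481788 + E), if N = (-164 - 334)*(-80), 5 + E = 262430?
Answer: 262684/219363 ≈ 1.1975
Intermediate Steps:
E = 262425 (E = -5 + 262430 = 262425)
N = 39840 (N = -498*(-80) = 39840)
(N - 302524)/(-481788 + E) = (39840 - 302524)/(-481788 + 262425) = -262684/(-219363) = -262684*(-1/219363) = 262684/219363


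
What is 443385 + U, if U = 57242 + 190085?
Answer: 690712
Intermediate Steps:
U = 247327
443385 + U = 443385 + 247327 = 690712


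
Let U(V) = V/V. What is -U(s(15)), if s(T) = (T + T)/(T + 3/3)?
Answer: -1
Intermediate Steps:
s(T) = 2*T/(1 + T) (s(T) = (2*T)/(T + 3*(1/3)) = (2*T)/(T + 1) = (2*T)/(1 + T) = 2*T/(1 + T))
U(V) = 1
-U(s(15)) = -1*1 = -1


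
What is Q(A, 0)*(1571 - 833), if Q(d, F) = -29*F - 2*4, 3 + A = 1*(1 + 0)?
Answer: -5904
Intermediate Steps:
A = -2 (A = -3 + 1*(1 + 0) = -3 + 1*1 = -3 + 1 = -2)
Q(d, F) = -8 - 29*F (Q(d, F) = -29*F - 8 = -8 - 29*F)
Q(A, 0)*(1571 - 833) = (-8 - 29*0)*(1571 - 833) = (-8 + 0)*738 = -8*738 = -5904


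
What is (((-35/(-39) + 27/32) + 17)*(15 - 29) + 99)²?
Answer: 10393190809/389376 ≈ 26692.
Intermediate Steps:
(((-35/(-39) + 27/32) + 17)*(15 - 29) + 99)² = (((-35*(-1/39) + 27*(1/32)) + 17)*(-14) + 99)² = (((35/39 + 27/32) + 17)*(-14) + 99)² = ((2173/1248 + 17)*(-14) + 99)² = ((23389/1248)*(-14) + 99)² = (-163723/624 + 99)² = (-101947/624)² = 10393190809/389376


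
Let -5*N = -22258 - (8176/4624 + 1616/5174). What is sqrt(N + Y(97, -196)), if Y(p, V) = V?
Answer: sqrt(205794598189505)/219895 ≈ 65.238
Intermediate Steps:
N = 16642593363/3738215 (N = -(-22258 - (8176/4624 + 1616/5174))/5 = -(-22258 - (8176*(1/4624) + 1616*(1/5174)))/5 = -(-22258 - (511/289 + 808/2587))/5 = -(-22258 - 1*1555469/747643)/5 = -(-22258 - 1555469/747643)/5 = -1/5*(-16642593363/747643) = 16642593363/3738215 ≈ 4452.0)
sqrt(N + Y(97, -196)) = sqrt(16642593363/3738215 - 196) = sqrt(15909903223/3738215) = sqrt(205794598189505)/219895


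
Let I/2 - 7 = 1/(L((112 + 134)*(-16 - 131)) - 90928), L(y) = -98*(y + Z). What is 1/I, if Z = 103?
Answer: 1721427/24099979 ≈ 0.071429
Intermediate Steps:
L(y) = -10094 - 98*y (L(y) = -98*(y + 103) = -98*(103 + y) = -10094 - 98*y)
I = 24099979/1721427 (I = 14 + 2/((-10094 - 98*(112 + 134)*(-16 - 131)) - 90928) = 14 + 2/((-10094 - 24108*(-147)) - 90928) = 14 + 2/((-10094 - 98*(-36162)) - 90928) = 14 + 2/((-10094 + 3543876) - 90928) = 14 + 2/(3533782 - 90928) = 14 + 2/3442854 = 14 + 2*(1/3442854) = 14 + 1/1721427 = 24099979/1721427 ≈ 14.000)
1/I = 1/(24099979/1721427) = 1721427/24099979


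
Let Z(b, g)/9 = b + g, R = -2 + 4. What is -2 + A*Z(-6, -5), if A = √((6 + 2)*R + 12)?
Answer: -2 - 198*√7 ≈ -525.86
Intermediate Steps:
R = 2
Z(b, g) = 9*b + 9*g (Z(b, g) = 9*(b + g) = 9*b + 9*g)
A = 2*√7 (A = √((6 + 2)*2 + 12) = √(8*2 + 12) = √(16 + 12) = √28 = 2*√7 ≈ 5.2915)
-2 + A*Z(-6, -5) = -2 + (2*√7)*(9*(-6) + 9*(-5)) = -2 + (2*√7)*(-54 - 45) = -2 + (2*√7)*(-99) = -2 - 198*√7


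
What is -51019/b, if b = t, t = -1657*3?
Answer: 51019/4971 ≈ 10.263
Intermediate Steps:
t = -4971
b = -4971
-51019/b = -51019/(-4971) = -51019*(-1/4971) = 51019/4971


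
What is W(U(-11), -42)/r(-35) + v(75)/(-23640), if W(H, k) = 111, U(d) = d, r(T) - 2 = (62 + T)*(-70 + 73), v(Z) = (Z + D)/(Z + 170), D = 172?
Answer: 642869299/480719400 ≈ 1.3373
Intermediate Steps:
v(Z) = (172 + Z)/(170 + Z) (v(Z) = (Z + 172)/(Z + 170) = (172 + Z)/(170 + Z))
r(T) = 188 + 3*T (r(T) = 2 + (62 + T)*(-70 + 73) = 2 + (62 + T)*3 = 2 + (186 + 3*T) = 188 + 3*T)
W(U(-11), -42)/r(-35) + v(75)/(-23640) = 111/(188 + 3*(-35)) + ((172 + 75)/(170 + 75))/(-23640) = 111/(188 - 105) + (247/245)*(-1/23640) = 111/83 + ((1/245)*247)*(-1/23640) = 111*(1/83) + (247/245)*(-1/23640) = 111/83 - 247/5791800 = 642869299/480719400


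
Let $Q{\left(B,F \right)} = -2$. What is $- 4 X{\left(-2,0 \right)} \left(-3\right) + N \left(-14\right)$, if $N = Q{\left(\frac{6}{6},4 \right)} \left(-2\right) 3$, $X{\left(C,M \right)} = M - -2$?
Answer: $-144$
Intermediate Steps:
$X{\left(C,M \right)} = 2 + M$ ($X{\left(C,M \right)} = M + 2 = 2 + M$)
$N = 12$ ($N = \left(-2\right) \left(-2\right) 3 = 4 \cdot 3 = 12$)
$- 4 X{\left(-2,0 \right)} \left(-3\right) + N \left(-14\right) = - 4 \left(2 + 0\right) \left(-3\right) + 12 \left(-14\right) = \left(-4\right) 2 \left(-3\right) - 168 = \left(-8\right) \left(-3\right) - 168 = 24 - 168 = -144$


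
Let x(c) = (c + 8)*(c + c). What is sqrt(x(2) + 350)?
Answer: sqrt(390) ≈ 19.748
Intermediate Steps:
x(c) = 2*c*(8 + c) (x(c) = (8 + c)*(2*c) = 2*c*(8 + c))
sqrt(x(2) + 350) = sqrt(2*2*(8 + 2) + 350) = sqrt(2*2*10 + 350) = sqrt(40 + 350) = sqrt(390)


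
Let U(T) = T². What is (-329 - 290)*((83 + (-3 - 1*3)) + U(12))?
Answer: -136799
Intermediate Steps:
(-329 - 290)*((83 + (-3 - 1*3)) + U(12)) = (-329 - 290)*((83 + (-3 - 1*3)) + 12²) = -619*((83 + (-3 - 3)) + 144) = -619*((83 - 6) + 144) = -619*(77 + 144) = -619*221 = -136799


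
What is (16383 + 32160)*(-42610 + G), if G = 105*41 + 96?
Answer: -1854779487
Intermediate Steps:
G = 4401 (G = 4305 + 96 = 4401)
(16383 + 32160)*(-42610 + G) = (16383 + 32160)*(-42610 + 4401) = 48543*(-38209) = -1854779487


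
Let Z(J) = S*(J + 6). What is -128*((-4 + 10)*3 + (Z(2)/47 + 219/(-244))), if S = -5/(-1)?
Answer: -6588512/2867 ≈ -2298.1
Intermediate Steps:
S = 5 (S = -5*(-1) = 5)
Z(J) = 30 + 5*J (Z(J) = 5*(J + 6) = 5*(6 + J) = 30 + 5*J)
-128*((-4 + 10)*3 + (Z(2)/47 + 219/(-244))) = -128*((-4 + 10)*3 + ((30 + 5*2)/47 + 219/(-244))) = -128*(6*3 + ((30 + 10)*(1/47) + 219*(-1/244))) = -128*(18 + (40*(1/47) - 219/244)) = -128*(18 + (40/47 - 219/244)) = -128*(18 - 533/11468) = -128*205891/11468 = -6588512/2867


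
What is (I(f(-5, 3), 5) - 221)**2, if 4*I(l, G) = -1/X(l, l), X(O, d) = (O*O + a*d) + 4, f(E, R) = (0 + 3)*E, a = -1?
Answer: 46525195809/952576 ≈ 48841.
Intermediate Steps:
f(E, R) = 3*E
X(O, d) = 4 + O**2 - d (X(O, d) = (O*O - d) + 4 = (O**2 - d) + 4 = 4 + O**2 - d)
I(l, G) = -1/(4*(4 + l**2 - l)) (I(l, G) = (-1/(4 + l**2 - l))/4 = -1/(4*(4 + l**2 - l)))
(I(f(-5, 3), 5) - 221)**2 = (-1/(16 - 12*(-5) + 4*(3*(-5))**2) - 221)**2 = (-1/(16 - 4*(-15) + 4*(-15)**2) - 221)**2 = (-1/(16 + 60 + 4*225) - 221)**2 = (-1/(16 + 60 + 900) - 221)**2 = (-1/976 - 221)**2 = (-215697/976)**2 = 46525195809/952576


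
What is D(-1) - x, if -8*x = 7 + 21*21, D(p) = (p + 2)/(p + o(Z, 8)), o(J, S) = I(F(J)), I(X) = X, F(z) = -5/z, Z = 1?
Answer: 335/6 ≈ 55.833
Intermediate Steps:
o(J, S) = -5/J
D(p) = (2 + p)/(-5 + p) (D(p) = (p + 2)/(p - 5/1) = (2 + p)/(p - 5*1) = (2 + p)/(p - 5) = (2 + p)/(-5 + p))
x = -56 (x = -(7 + 21*21)/8 = -(7 + 441)/8 = -⅛*448 = -56)
D(-1) - x = (2 - 1)/(-5 - 1) - 1*(-56) = 1/(-6) + 56 = -⅙*1 + 56 = -⅙ + 56 = 335/6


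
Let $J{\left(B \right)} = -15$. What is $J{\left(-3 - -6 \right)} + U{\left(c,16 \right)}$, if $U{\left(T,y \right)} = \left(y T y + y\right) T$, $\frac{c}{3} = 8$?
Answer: $147825$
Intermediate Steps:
$c = 24$ ($c = 3 \cdot 8 = 24$)
$U{\left(T,y \right)} = T \left(y + T y^{2}\right)$ ($U{\left(T,y \right)} = \left(T y y + y\right) T = \left(T y^{2} + y\right) T = \left(y + T y^{2}\right) T = T \left(y + T y^{2}\right)$)
$J{\left(-3 - -6 \right)} + U{\left(c,16 \right)} = -15 + 24 \cdot 16 \left(1 + 24 \cdot 16\right) = -15 + 24 \cdot 16 \left(1 + 384\right) = -15 + 24 \cdot 16 \cdot 385 = -15 + 147840 = 147825$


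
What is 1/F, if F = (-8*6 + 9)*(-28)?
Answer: 1/1092 ≈ 0.00091575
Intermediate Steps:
F = 1092 (F = (-48 + 9)*(-28) = -39*(-28) = 1092)
1/F = 1/1092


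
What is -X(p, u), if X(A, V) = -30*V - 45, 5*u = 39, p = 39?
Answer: 279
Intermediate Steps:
u = 39/5 (u = (1/5)*39 = 39/5 ≈ 7.8000)
X(A, V) = -45 - 30*V
-X(p, u) = -(-45 - 30*39/5) = -(-45 - 234) = -1*(-279) = 279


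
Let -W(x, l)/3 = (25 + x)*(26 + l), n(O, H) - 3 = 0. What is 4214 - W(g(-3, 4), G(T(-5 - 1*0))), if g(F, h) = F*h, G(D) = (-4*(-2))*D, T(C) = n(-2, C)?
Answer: 6164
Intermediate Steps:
n(O, H) = 3 (n(O, H) = 3 + 0 = 3)
T(C) = 3
G(D) = 8*D
W(x, l) = -3*(25 + x)*(26 + l)
4214 - W(g(-3, 4), G(T(-5 - 1*0))) = 4214 - (-1950 - (-234)*4 - 600*3 - 3*8*3*(-3*4)) = 4214 - (-1950 - 78*(-12) - 75*24 - 3*24*(-12)) = 4214 - (-1950 + 936 - 1800 + 864) = 4214 - 1*(-1950) = 4214 + 1950 = 6164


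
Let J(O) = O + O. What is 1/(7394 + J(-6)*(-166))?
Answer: 1/9386 ≈ 0.00010654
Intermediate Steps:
J(O) = 2*O
1/(7394 + J(-6)*(-166)) = 1/(7394 + (2*(-6))*(-166)) = 1/(7394 - 12*(-166)) = 1/(7394 + 1992) = 1/9386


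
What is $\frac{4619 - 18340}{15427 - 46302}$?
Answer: $\frac{13721}{30875} \approx 0.4444$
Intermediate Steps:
$\frac{4619 - 18340}{15427 - 46302} = - \frac{13721}{-30875} = \left(-13721\right) \left(- \frac{1}{30875}\right) = \frac{13721}{30875}$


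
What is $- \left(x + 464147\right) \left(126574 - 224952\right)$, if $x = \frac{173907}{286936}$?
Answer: $\frac{6551023361718311}{143468} \approx 4.5662 \cdot 10^{10}$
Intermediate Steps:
$x = \frac{173907}{286936}$ ($x = 173907 \cdot \frac{1}{286936} = \frac{173907}{286936} \approx 0.60608$)
$- \left(x + 464147\right) \left(126574 - 224952\right) = - \left(\frac{173907}{286936} + 464147\right) \left(126574 - 224952\right) = - \frac{133180657499 \left(-98378\right)}{286936} = \left(-1\right) \left(- \frac{6551023361718311}{143468}\right) = \frac{6551023361718311}{143468}$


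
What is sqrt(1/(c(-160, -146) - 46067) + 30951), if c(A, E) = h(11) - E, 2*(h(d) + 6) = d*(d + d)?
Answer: sqrt(64941067378030)/45806 ≈ 175.93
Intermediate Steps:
h(d) = -6 + d**2 (h(d) = -6 + (d*(d + d))/2 = -6 + (d*(2*d))/2 = -6 + (2*d**2)/2 = -6 + d**2)
c(A, E) = 115 - E (c(A, E) = (-6 + 11**2) - E = (-6 + 121) - E = 115 - E)
sqrt(1/(c(-160, -146) - 46067) + 30951) = sqrt(1/((115 - 1*(-146)) - 46067) + 30951) = sqrt(1/((115 + 146) - 46067) + 30951) = sqrt(1/(261 - 46067) + 30951) = sqrt(1/(-45806) + 30951) = sqrt(-1/45806 + 30951) = sqrt(1417741505/45806) = sqrt(64941067378030)/45806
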